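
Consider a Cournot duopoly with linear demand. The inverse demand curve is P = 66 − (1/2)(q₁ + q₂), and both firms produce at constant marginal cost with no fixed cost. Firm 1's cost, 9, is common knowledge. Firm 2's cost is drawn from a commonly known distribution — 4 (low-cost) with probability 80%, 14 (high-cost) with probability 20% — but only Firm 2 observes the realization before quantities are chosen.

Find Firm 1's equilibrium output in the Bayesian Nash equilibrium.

36

Each type of Firm 2 best-responds to q₁; Firm 1 best-responds to the expected q₂ over Firm 2's types.
Firm 2 with cost c maximizes (66 − (1/2)(q₁+q₂) − c)·q₂, giving q₂(c) = (66 − c − (1/2)q₁).
E[c₂] = 0.8·4 + 0.2·14 = 6
Firm 1's FOC against E[q₂] yields q₁ = (66 − 2·9 + E[c₂])/(3/2) = (66 − 18 + 6)/(3/2) = 36.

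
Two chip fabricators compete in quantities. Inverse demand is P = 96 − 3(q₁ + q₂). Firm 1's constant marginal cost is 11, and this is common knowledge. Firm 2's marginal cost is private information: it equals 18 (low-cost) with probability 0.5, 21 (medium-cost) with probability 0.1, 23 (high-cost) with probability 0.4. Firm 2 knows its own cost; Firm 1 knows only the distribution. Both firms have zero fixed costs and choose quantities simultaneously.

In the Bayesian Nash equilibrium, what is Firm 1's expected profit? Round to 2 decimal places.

329.35

Type-c best response for Firm 2: q₂(c) = (96 − c)/6 − q₁/2.
Firm 1 maximizes expected profit; its first-order condition is 96 − 6q₁ − 3E[q₂] − 11 = 0.
Substituting E[q₂] and solving: E[c₂] = 20.3, so q₁ = (96 − 2·11 + 20.3)/9 = 10.4778.
E[P] = 96 − 3·(q₁ + E[q₂]) = 42.4333; Firm 1's expected profit = (E[P] − 11)·q₁ = (42.4333 − 11)·10.4778 = 329.351.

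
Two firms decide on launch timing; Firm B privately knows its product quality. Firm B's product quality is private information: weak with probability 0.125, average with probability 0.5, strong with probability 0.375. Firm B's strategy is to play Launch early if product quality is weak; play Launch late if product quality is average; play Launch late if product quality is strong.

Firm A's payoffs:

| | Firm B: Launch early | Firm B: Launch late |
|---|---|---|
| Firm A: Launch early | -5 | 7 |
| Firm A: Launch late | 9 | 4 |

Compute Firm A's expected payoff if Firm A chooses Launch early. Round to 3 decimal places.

5.500

Take the expectation over Firm B's product quality, weighting each type's action by its prior probability.
E[Launch early] = 0.125·(-5) + 0.5·7 + 0.375·7 = (-0.625) + 3.5 + 2.625 = 5.5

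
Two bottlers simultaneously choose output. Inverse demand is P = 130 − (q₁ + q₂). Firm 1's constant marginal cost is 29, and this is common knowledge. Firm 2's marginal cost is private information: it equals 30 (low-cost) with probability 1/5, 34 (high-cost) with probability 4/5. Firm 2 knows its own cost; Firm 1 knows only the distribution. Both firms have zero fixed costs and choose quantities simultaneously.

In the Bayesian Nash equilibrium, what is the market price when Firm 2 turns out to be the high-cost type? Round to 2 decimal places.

64.47

Firm 2 with cost c maximizes (130 − (q₁+q₂) − c)·q₂, giving q₂(c) = (130 − c − q₁)/2.
E[c₂] = 1/5·30 + 4/5·34 = 33.2
Firm 1's FOC against E[q₂] yields q₁ = (130 − 2·29 + E[c₂])/3 = (130 − 58 + 33.2)/3 = 35.0667.
q₂(high-cost) = 30.4667, so P = 130 − (35.0667 + 30.4667) = 64.4667.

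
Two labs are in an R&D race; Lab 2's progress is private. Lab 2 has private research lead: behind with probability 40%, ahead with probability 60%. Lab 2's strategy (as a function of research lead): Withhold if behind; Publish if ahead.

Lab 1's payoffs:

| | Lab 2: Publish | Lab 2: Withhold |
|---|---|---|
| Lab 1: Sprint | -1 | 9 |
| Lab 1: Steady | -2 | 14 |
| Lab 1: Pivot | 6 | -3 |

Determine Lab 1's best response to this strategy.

Steady

Compute Lab 1's expected payoff for each action, taking the expectation over Lab 2's type.
E[Sprint] = 0.4·(9) + 0.6·(-1) = 3
E[Steady] = 0.4·(14) + 0.6·(-2) = 4.4
E[Pivot] = 0.4·(-3) + 0.6·(6) = 2.4
Best response: Steady (4.4 is the largest).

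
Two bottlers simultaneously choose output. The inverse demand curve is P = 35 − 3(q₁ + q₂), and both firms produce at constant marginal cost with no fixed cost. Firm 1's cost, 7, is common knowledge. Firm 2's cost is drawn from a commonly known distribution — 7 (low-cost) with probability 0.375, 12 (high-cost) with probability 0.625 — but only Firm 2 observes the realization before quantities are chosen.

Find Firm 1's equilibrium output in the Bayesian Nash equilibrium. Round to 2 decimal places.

3.46

Firm 2 with cost c maximizes (35 − 3(q₁+q₂) − c)·q₂, giving q₂(c) = (35 − c − 3q₁)/6.
E[c₂] = 0.375·7 + 0.625·12 = 10.125
Firm 1's FOC against E[q₂] yields q₁ = (35 − 2·7 + E[c₂])/9 = (35 − 14 + 10.125)/9 = 3.45833.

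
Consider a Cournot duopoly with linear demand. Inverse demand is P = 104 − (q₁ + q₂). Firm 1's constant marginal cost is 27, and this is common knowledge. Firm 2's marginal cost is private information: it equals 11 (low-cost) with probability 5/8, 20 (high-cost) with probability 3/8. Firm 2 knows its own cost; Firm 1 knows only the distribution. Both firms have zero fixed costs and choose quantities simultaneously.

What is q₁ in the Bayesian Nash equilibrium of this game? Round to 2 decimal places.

21.46

Type-c best response for Firm 2: q₂(c) = (104 − c)/2 − q₁/2.
Firm 1 maximizes expected profit; its first-order condition is 104 − 2q₁ − E[q₂] − 27 = 0.
Substituting E[q₂] and solving: E[c₂] = 14.375, so q₁ = (104 − 2·27 + 14.375)/3 = 21.4583.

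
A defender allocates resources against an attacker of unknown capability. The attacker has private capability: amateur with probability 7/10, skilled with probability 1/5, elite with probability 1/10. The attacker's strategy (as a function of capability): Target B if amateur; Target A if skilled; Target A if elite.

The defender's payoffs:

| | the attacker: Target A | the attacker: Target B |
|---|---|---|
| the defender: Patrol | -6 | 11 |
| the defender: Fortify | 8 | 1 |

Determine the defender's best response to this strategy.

Patrol

E[Patrol] = 7/10·(11) + 1/5·(-6) + 1/10·(-6) = 59/10
E[Fortify] = 7/10·(1) + 1/5·(8) + 1/10·(8) = 31/10
Best response: Patrol (59/10 is the largest).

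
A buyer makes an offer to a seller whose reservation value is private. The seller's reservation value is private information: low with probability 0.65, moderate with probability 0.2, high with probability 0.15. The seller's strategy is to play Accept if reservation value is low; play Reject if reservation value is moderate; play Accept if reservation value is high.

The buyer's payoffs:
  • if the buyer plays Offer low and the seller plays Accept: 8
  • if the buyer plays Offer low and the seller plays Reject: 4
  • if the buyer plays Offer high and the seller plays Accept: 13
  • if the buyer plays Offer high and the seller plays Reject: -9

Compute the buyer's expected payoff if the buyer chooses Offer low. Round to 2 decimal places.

7.20

E[Offer low] = 0.65·8 + 0.2·4 + 0.15·8 = 5.2 + 0.8 + 1.2 = 7.2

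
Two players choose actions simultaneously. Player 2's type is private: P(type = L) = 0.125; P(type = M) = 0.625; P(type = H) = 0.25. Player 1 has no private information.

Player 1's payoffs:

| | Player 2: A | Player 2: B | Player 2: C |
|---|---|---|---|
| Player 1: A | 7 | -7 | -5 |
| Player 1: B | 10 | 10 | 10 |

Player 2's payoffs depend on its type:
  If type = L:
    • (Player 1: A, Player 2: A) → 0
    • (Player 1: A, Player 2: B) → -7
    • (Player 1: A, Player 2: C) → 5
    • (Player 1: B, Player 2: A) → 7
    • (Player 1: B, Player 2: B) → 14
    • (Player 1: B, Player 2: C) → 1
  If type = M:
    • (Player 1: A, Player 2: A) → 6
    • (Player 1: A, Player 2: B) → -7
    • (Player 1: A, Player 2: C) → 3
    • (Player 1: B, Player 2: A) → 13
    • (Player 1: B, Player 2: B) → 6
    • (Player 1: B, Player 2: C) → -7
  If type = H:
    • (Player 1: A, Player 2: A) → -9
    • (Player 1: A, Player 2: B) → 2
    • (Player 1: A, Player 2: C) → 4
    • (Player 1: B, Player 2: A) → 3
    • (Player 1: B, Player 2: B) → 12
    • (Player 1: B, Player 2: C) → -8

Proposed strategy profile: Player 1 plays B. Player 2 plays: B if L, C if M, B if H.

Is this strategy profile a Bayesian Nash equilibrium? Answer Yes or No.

No

Player 1 plays B: E[B] = 0.125·(10) + 0.625·(10) + 0.25·(10) = 10; E[A] = -5.75. Best-responding. ✓
Player 2 (type L), facing B: A gives 7, B gives 14, C gives 1. Proposed B is best. ✓
Player 2 (type M), facing B: A gives 13, B gives 6, C gives -7. Proposed C is not best — profitable deviation exists. ✗
Player 2 (type H), facing B: A gives 3, B gives 12, C gives -8. Proposed B is best. ✓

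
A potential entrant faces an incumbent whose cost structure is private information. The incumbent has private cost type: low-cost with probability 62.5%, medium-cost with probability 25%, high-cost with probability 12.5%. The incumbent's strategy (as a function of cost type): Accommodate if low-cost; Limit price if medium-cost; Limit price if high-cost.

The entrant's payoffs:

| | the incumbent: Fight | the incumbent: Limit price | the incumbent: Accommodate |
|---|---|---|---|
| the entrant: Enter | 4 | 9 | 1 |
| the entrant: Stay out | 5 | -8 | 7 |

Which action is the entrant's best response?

Enter

E[Enter] = 0.625·(1) + 0.25·(9) + 0.125·(9) = 4
E[Stay out] = 0.625·(7) + 0.25·(-8) + 0.125·(-8) = 1.375
Best response: Enter (4 is the largest).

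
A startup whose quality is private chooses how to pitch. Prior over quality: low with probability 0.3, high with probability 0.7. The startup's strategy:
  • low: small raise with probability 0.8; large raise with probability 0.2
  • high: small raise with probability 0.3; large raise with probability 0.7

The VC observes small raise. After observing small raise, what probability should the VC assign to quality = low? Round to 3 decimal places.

0.533

P(small raise) = 0.3·0.8 + 0.7·0.3 = 0.45
P(low | small raise) = (0.3·0.8) / 0.45 = 0.24 / 0.45 = 0.533333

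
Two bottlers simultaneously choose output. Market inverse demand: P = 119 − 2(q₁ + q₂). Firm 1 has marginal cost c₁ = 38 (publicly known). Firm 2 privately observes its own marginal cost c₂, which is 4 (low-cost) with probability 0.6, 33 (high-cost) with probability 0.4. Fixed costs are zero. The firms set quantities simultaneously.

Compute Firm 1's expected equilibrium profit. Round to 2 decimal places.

190.78

Each type of Firm 2 best-responds to q₁; Firm 1 best-responds to the expected q₂ over Firm 2's types.
Firm 2 with cost c maximizes (119 − 2(q₁+q₂) − c)·q₂, giving q₂(c) = (119 − c − 2q₁)/4.
E[c₂] = 0.6·4 + 0.4·33 = 15.6
Firm 1's FOC against E[q₂] yields q₁ = (119 − 2·38 + E[c₂])/6 = (119 − 76 + 15.6)/6 = 9.76667.
E[P] = 119 − 2·(q₁ + E[q₂]) = 57.5333; Firm 1's expected profit = (E[P] − 38)·q₁ = (57.5333 − 38)·9.76667 = 190.776.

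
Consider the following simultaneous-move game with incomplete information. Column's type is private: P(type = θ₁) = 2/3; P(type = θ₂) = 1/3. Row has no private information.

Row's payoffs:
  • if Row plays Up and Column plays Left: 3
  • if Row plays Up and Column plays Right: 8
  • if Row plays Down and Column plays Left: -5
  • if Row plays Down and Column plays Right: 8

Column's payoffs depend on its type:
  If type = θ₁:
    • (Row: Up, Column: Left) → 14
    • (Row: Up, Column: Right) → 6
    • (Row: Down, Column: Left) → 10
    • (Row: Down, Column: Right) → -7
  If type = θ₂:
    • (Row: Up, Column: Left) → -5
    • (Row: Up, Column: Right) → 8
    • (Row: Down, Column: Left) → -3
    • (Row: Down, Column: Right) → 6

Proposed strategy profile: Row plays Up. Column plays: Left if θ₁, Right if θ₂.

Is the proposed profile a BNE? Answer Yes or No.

Yes

A profile is a BNE iff every type of every player is best-responding given beliefs about the other side.
Row plays Up: E[Up] = 2/3·(3) + 1/3·(8) = 14/3; E[Down] = -2/3. Best-responding. ✓
Column (type θ₁), facing Up: Left gives 14, Right gives 6. Proposed Left is best. ✓
Column (type θ₂), facing Up: Left gives -5, Right gives 8. Proposed Right is best. ✓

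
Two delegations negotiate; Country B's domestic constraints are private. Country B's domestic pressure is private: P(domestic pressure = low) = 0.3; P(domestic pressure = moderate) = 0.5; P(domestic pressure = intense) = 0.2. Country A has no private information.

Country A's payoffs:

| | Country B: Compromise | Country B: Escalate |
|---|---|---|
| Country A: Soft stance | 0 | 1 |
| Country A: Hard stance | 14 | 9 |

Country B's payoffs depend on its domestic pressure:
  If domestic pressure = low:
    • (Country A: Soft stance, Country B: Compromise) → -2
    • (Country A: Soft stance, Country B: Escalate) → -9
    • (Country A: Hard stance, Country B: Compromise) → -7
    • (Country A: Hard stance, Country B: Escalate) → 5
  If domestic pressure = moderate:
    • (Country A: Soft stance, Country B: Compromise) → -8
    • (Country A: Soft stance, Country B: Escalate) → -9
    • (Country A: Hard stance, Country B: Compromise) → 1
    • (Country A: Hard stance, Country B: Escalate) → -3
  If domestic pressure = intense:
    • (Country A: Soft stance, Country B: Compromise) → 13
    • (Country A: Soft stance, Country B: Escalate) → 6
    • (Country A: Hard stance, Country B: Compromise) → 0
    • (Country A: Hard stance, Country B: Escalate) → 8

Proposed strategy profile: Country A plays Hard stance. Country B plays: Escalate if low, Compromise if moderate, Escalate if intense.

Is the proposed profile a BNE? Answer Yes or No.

Country A plays Hard stance: E[Hard stance] = 0.3·(9) + 0.5·(14) + 0.2·(9) = 11.5; E[Soft stance] = 0.5. Best-responding. ✓
Country B (domestic pressure low), facing Hard stance: Compromise gives -7, Escalate gives 5. Proposed Escalate is best. ✓
Country B (domestic pressure moderate), facing Hard stance: Compromise gives 1, Escalate gives -3. Proposed Compromise is best. ✓
Country B (domestic pressure intense), facing Hard stance: Compromise gives 0, Escalate gives 8. Proposed Escalate is best. ✓

Yes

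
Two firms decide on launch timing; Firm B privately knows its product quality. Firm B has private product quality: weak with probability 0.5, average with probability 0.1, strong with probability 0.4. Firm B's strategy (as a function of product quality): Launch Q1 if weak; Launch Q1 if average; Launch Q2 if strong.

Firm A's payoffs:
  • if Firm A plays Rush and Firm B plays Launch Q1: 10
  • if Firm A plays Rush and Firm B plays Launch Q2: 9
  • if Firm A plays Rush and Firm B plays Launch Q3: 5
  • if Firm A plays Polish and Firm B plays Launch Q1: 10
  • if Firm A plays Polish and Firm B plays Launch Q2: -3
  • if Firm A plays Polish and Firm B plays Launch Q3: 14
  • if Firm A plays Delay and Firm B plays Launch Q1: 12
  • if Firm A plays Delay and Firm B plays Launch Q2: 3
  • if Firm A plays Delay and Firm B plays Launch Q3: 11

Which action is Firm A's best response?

Rush

E[Rush] = 0.5·(10) + 0.1·(10) + 0.4·(9) = 9.6
E[Polish] = 0.5·(10) + 0.1·(10) + 0.4·(-3) = 4.8
E[Delay] = 0.5·(12) + 0.1·(12) + 0.4·(3) = 8.4
Best response: Rush (9.6 is the largest).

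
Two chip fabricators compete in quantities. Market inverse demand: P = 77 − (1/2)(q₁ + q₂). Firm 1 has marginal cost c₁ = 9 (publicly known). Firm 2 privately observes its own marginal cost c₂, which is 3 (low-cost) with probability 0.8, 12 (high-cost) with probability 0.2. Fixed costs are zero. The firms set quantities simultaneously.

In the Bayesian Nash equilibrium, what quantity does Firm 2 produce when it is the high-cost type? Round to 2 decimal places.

Type-c best response for Firm 2: q₂(c) = (77 − c) − q₁/2.
Firm 1 maximizes expected profit; its first-order condition is 77 − q₁ − (1/2)E[q₂] − 9 = 0.
Substituting E[q₂] and solving: E[c₂] = 4.8, so q₁ = (77 − 2·9 + 4.8)/(3/2) = 42.5333.
q₂(high-cost) = (77 − 12 − (1/2)·42.5333) = 43.7333.

43.73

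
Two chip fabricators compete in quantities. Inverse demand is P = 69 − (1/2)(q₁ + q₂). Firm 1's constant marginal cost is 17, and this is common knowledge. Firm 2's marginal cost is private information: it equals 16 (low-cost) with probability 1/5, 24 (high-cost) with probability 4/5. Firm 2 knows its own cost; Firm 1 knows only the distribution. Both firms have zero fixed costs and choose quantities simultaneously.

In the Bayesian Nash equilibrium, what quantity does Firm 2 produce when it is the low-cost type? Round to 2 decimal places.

Type-c best response for Firm 2: q₂(c) = (69 − c) − q₁/2.
Firm 1 maximizes expected profit; its first-order condition is 69 − q₁ − (1/2)E[q₂] − 17 = 0.
Substituting E[q₂] and solving: E[c₂] = 22.4, so q₁ = (69 − 2·17 + 22.4)/(3/2) = 38.2667.
q₂(low-cost) = (69 − 16 − (1/2)·38.2667) = 33.8667.

33.87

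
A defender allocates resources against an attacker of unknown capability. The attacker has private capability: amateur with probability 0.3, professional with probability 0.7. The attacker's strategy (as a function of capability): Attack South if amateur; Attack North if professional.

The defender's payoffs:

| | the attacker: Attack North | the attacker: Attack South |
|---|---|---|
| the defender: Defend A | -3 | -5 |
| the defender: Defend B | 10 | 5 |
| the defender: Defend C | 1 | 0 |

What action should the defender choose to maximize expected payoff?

E[Defend A] = 0.3·(-5) + 0.7·(-3) = -3.6
E[Defend B] = 0.3·(5) + 0.7·(10) = 8.5
E[Defend C] = 0.3·(0) + 0.7·(1) = 0.7
Best response: Defend B (8.5 is the largest).

Defend B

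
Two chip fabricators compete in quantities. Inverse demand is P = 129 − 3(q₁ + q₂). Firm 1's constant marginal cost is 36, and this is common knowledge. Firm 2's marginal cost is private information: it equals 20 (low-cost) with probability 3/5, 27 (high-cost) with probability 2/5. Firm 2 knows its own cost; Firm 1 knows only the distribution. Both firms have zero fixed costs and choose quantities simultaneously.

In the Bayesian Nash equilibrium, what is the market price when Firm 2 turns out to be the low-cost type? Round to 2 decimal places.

Each type of Firm 2 best-responds to q₁; Firm 1 best-responds to the expected q₂ over Firm 2's types.
Firm 2 with cost c maximizes (129 − 3(q₁+q₂) − c)·q₂, giving q₂(c) = (129 − c − 3q₁)/6.
E[c₂] = 3/5·20 + 2/5·27 = 22.8
Firm 1's FOC against E[q₂] yields q₁ = (129 − 2·36 + E[c₂])/9 = (129 − 72 + 22.8)/9 = 8.86667.
q₂(low-cost) = 13.7333, so P = 129 − 3·(8.86667 + 13.7333) = 61.2.

61.20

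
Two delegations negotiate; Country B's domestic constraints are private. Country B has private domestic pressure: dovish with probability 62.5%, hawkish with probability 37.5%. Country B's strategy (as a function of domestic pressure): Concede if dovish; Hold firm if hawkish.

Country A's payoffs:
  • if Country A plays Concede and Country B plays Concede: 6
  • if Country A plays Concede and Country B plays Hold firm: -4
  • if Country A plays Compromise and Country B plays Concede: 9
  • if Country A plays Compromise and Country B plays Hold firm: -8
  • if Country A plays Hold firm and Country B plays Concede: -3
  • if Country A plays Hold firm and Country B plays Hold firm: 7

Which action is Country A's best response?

E[Concede] = 0.625·(6) + 0.375·(-4) = 2.25
E[Compromise] = 0.625·(9) + 0.375·(-8) = 2.625
E[Hold firm] = 0.625·(-3) + 0.375·(7) = 0.75
Best response: Compromise (2.625 is the largest).

Compromise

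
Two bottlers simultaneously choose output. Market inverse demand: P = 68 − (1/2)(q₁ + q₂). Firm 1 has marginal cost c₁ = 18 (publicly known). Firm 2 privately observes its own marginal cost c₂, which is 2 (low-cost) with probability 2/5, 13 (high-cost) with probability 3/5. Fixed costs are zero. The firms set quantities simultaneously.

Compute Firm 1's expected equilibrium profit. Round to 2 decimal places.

366.30

Each type of Firm 2 best-responds to q₁; Firm 1 best-responds to the expected q₂ over Firm 2's types.
Firm 2 with cost c maximizes (68 − (1/2)(q₁+q₂) − c)·q₂, giving q₂(c) = (68 − c − (1/2)q₁).
E[c₂] = 2/5·2 + 3/5·13 = 8.6
Firm 1's FOC against E[q₂] yields q₁ = (68 − 2·18 + E[c₂])/(3/2) = (68 − 36 + 8.6)/(3/2) = 27.0667.
E[P] = 68 − (1/2)·(q₁ + E[q₂]) = 31.5333; Firm 1's expected profit = (E[P] − 18)·q₁ = (31.5333 − 18)·27.0667 = 366.302.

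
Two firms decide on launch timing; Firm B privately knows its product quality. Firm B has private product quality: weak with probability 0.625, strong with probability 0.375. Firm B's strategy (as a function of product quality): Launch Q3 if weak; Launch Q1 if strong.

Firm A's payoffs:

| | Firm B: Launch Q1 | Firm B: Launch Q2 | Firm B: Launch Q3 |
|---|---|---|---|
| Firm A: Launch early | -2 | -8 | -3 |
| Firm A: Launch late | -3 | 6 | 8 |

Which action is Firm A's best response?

Launch late

E[Launch early] = 0.625·(-3) + 0.375·(-2) = -2.625
E[Launch late] = 0.625·(8) + 0.375·(-3) = 3.875
Best response: Launch late (3.875 is the largest).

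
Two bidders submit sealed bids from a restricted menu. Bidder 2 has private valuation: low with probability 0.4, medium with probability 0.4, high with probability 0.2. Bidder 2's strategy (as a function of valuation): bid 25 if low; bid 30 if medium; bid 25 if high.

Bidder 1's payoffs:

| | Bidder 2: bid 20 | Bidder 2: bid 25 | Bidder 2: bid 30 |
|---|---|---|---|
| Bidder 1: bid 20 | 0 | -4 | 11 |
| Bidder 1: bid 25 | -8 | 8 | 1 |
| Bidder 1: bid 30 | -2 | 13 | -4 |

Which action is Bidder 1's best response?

bid 30

Compute Bidder 1's expected payoff for each action, taking the expectation over Bidder 2's type.
E[bid 20] = 0.4·(-4) + 0.4·(11) + 0.2·(-4) = 2
E[bid 25] = 0.4·(8) + 0.4·(1) + 0.2·(8) = 5.2
E[bid 30] = 0.4·(13) + 0.4·(-4) + 0.2·(13) = 6.2
Best response: bid 30 (6.2 is the largest).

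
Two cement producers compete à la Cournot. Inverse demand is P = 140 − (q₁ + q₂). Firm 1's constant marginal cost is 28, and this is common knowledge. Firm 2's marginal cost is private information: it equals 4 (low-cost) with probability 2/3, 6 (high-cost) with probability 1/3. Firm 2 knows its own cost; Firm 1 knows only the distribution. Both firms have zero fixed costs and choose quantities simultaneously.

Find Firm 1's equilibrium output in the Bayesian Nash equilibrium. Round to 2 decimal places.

Type-c best response for Firm 2: q₂(c) = (140 − c)/2 − q₁/2.
Firm 1 maximizes expected profit; its first-order condition is 140 − 2q₁ − E[q₂] − 28 = 0.
Substituting E[q₂] and solving: E[c₂] = 4.66667, so q₁ = (140 − 2·28 + 4.66667)/3 = 29.5556.

29.56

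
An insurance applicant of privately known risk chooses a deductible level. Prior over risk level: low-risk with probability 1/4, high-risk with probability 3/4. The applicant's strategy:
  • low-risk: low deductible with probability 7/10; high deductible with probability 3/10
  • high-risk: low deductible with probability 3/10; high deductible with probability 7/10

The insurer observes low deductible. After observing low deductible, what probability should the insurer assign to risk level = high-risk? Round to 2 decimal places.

P(low deductible) = (1/4)·(7/10) + (3/4)·(3/10) = 2/5
P(high-risk | low deductible) = ((3/4)·(3/10)) / (2/5) = (9/40) / (2/5) = 9/16

0.56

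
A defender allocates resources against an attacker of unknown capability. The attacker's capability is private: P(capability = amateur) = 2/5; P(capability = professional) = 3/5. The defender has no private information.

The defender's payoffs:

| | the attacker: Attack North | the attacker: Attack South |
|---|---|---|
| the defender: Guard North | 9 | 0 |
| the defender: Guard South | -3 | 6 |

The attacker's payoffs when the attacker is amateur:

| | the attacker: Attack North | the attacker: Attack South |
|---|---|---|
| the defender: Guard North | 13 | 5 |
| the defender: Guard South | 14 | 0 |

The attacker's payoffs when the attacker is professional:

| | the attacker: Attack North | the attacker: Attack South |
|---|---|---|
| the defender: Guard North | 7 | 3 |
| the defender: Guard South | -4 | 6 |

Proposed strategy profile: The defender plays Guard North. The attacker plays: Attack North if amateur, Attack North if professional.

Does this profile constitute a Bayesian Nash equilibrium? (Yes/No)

The defender plays Guard North: E[Guard North] = 2/5·(9) + 3/5·(9) = 9; E[Guard South] = -3. Best-responding. ✓
The attacker (capability amateur), facing Guard North: Attack North gives 13, Attack South gives 5. Proposed Attack North is best. ✓
The attacker (capability professional), facing Guard North: Attack North gives 7, Attack South gives 3. Proposed Attack North is best. ✓

Yes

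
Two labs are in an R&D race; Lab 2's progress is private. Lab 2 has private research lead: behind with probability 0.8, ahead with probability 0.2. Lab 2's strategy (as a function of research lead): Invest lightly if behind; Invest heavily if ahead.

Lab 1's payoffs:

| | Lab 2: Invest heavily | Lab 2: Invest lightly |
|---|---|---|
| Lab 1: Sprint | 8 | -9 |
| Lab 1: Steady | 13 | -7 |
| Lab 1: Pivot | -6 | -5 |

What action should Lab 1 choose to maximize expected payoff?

Steady

E[Sprint] = 0.8·(-9) + 0.2·(8) = -5.6
E[Steady] = 0.8·(-7) + 0.2·(13) = -3
E[Pivot] = 0.8·(-5) + 0.2·(-6) = -5.2
Best response: Steady (-3 is the largest).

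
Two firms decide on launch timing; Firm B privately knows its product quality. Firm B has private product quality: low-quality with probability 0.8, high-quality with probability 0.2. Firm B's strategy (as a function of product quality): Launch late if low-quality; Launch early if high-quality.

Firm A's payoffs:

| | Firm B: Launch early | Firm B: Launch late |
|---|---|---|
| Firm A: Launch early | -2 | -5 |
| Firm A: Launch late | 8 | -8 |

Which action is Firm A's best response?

E[Launch early] = 0.8·(-5) + 0.2·(-2) = -4.4
E[Launch late] = 0.8·(-8) + 0.2·(8) = -4.8
Best response: Launch early (-4.4 is the largest).

Launch early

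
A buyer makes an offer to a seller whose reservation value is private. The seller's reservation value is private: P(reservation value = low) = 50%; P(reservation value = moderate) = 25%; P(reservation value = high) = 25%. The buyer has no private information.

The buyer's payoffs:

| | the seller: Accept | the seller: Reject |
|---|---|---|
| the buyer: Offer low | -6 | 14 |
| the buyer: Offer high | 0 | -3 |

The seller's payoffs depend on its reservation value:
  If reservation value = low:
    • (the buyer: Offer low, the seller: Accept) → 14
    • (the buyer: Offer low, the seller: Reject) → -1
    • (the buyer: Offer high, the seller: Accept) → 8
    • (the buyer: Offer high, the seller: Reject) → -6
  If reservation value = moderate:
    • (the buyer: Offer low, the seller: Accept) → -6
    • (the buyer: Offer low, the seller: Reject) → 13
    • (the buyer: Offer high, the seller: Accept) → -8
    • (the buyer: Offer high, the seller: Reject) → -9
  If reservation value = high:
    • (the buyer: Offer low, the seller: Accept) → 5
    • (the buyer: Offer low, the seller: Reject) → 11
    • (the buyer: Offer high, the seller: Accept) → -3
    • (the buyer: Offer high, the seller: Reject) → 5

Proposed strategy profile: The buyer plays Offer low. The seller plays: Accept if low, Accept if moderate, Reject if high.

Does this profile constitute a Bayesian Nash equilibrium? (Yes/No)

The buyer plays Offer low: E[Offer low] = 0.5·(-6) + 0.25·(-6) + 0.25·(14) = -1; E[Offer high] = -0.75. Not best-responding. ✗
The seller (reservation value low), facing Offer low: Accept gives 14, Reject gives -1. Proposed Accept is best. ✓
The seller (reservation value moderate), facing Offer low: Accept gives -6, Reject gives 13. Proposed Accept is not best — profitable deviation exists. ✗
The seller (reservation value high), facing Offer low: Accept gives 5, Reject gives 11. Proposed Reject is best. ✓

No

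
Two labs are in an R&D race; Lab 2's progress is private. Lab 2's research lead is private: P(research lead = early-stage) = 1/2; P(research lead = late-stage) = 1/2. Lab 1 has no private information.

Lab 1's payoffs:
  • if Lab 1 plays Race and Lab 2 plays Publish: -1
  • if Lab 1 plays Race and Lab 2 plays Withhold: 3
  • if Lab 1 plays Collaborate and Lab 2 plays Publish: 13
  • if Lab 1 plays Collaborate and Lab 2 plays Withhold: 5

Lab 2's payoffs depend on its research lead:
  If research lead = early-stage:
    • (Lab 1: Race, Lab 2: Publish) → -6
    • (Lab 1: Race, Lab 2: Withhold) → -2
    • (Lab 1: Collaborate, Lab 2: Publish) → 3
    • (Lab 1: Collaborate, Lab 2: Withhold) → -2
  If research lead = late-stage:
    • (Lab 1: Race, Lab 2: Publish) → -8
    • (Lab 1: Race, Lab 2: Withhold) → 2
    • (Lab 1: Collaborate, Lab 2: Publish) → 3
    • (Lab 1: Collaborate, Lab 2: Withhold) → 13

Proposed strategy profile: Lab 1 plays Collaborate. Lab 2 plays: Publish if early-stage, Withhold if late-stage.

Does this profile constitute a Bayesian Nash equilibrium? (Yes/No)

Yes

Lab 1 plays Collaborate: E[Collaborate] = 1/2·(13) + 1/2·(5) = 9; E[Race] = 1. Best-responding. ✓
Lab 2 (research lead early-stage), facing Collaborate: Publish gives 3, Withhold gives -2. Proposed Publish is best. ✓
Lab 2 (research lead late-stage), facing Collaborate: Publish gives 3, Withhold gives 13. Proposed Withhold is best. ✓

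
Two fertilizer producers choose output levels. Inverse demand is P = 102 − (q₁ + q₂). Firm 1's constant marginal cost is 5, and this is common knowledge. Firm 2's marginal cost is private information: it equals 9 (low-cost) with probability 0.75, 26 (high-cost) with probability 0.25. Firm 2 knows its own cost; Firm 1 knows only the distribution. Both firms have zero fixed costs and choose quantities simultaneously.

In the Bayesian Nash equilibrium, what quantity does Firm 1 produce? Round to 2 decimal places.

35.08

Each type of Firm 2 best-responds to q₁; Firm 1 best-responds to the expected q₂ over Firm 2's types.
Firm 2 with cost c maximizes (102 − (q₁+q₂) − c)·q₂, giving q₂(c) = (102 − c − q₁)/2.
E[c₂] = 0.75·9 + 0.25·26 = 13.25
Firm 1's FOC against E[q₂] yields q₁ = (102 − 2·5 + E[c₂])/3 = (102 − 10 + 13.25)/3 = 35.0833.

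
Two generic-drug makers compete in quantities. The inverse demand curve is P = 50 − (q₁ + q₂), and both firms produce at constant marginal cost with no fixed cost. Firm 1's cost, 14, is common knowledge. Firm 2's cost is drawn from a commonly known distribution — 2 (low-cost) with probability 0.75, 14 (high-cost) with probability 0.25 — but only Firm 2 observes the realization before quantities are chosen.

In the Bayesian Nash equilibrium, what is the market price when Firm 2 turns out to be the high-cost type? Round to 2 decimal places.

Firm 2 with cost c maximizes (50 − (q₁+q₂) − c)·q₂, giving q₂(c) = (50 − c − q₁)/2.
E[c₂] = 0.75·2 + 0.25·14 = 5
Firm 1's FOC against E[q₂] yields q₁ = (50 − 2·14 + E[c₂])/3 = (50 − 28 + 5)/3 = 9.
q₂(high-cost) = 13.5, so P = 50 − (9 + 13.5) = 27.5.

27.50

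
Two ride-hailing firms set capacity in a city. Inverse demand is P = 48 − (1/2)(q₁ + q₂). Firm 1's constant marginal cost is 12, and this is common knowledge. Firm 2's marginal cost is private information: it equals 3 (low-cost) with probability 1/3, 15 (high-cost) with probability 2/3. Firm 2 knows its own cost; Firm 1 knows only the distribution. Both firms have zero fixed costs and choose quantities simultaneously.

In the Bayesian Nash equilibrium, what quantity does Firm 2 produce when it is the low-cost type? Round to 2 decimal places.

33.33

Each type of Firm 2 best-responds to q₁; Firm 1 best-responds to the expected q₂ over Firm 2's types.
Firm 2 with cost c maximizes (48 − (1/2)(q₁+q₂) − c)·q₂, giving q₂(c) = (48 − c − (1/2)q₁).
E[c₂] = 1/3·3 + 2/3·15 = 11
Firm 1's FOC against E[q₂] yields q₁ = (48 − 2·12 + E[c₂])/(3/2) = (48 − 24 + 11)/(3/2) = 23.3333.
q₂(low-cost) = (48 − 3 − (1/2)·23.3333) = 33.3333.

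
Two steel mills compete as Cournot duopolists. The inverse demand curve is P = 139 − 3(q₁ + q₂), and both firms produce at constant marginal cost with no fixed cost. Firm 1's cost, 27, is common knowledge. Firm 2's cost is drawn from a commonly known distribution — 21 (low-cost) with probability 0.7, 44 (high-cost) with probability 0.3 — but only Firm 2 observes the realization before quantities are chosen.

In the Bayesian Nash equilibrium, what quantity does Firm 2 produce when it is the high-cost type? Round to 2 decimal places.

9.56

Firm 2 with cost c maximizes (139 − 3(q₁+q₂) − c)·q₂, giving q₂(c) = (139 − c − 3q₁)/6.
E[c₂] = 0.7·21 + 0.3·44 = 27.9
Firm 1's FOC against E[q₂] yields q₁ = (139 − 2·27 + E[c₂])/9 = (139 − 54 + 27.9)/9 = 12.5444.
q₂(high-cost) = (139 − 44 − 3·12.5444)/6 = 9.56111.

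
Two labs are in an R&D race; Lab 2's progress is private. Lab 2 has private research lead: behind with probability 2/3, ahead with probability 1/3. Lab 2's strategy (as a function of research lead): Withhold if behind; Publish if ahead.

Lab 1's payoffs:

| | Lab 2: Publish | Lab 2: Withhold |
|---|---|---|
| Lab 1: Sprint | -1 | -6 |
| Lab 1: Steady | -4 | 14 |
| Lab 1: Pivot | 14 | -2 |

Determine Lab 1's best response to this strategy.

E[Sprint] = 2/3·(-6) + 1/3·(-1) = -13/3
E[Steady] = 2/3·(14) + 1/3·(-4) = 8
E[Pivot] = 2/3·(-2) + 1/3·(14) = 10/3
Best response: Steady (8 is the largest).

Steady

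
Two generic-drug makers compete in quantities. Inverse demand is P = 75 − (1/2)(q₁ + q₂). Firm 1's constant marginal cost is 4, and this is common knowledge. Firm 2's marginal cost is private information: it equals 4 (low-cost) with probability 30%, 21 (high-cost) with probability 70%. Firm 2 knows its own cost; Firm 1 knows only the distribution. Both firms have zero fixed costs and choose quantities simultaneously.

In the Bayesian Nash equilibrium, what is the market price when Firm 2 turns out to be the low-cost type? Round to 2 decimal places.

25.68

Type-c best response for Firm 2: q₂(c) = (75 − c) − q₁/2.
Firm 1 maximizes expected profit; its first-order condition is 75 − q₁ − (1/2)E[q₂] − 4 = 0.
Substituting E[q₂] and solving: E[c₂] = 15.9, so q₁ = (75 − 2·4 + 15.9)/(3/2) = 55.2667.
q₂(low-cost) = 43.3667, so P = 75 − (1/2)·(55.2667 + 43.3667) = 25.6833.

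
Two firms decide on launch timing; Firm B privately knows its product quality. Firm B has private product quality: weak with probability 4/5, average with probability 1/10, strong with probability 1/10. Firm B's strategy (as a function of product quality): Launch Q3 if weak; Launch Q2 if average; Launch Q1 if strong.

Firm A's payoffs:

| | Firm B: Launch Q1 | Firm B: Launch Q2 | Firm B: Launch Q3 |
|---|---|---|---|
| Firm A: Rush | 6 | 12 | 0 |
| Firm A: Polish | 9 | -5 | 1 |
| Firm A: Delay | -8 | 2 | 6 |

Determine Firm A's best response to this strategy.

E[Rush] = 4/5·(0) + 1/10·(12) + 1/10·(6) = 9/5
E[Polish] = 4/5·(1) + 1/10·(-5) + 1/10·(9) = 6/5
E[Delay] = 4/5·(6) + 1/10·(2) + 1/10·(-8) = 21/5
Best response: Delay (21/5 is the largest).

Delay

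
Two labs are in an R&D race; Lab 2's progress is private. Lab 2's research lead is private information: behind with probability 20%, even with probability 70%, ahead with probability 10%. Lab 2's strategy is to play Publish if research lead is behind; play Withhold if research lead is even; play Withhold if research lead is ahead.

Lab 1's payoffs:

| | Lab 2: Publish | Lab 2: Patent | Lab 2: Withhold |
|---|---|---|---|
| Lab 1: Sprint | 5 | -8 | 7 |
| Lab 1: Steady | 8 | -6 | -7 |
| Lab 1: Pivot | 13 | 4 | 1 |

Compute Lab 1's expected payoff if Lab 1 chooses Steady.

Take the expectation over Lab 2's research lead, weighting each type's action by its prior probability.
E[Steady] = 0.2·8 + 0.7·(-7) + 0.1·(-7) = 1.6 + (-4.9) + (-0.7) = -4

-4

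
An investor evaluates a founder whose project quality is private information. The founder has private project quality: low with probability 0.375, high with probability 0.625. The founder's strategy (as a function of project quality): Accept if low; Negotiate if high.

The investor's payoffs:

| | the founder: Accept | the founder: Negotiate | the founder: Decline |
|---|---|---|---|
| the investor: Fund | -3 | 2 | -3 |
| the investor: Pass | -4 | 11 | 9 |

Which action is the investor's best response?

E[Fund] = 0.375·(-3) + 0.625·(2) = 0.125
E[Pass] = 0.375·(-4) + 0.625·(11) = 5.375
Best response: Pass (5.375 is the largest).

Pass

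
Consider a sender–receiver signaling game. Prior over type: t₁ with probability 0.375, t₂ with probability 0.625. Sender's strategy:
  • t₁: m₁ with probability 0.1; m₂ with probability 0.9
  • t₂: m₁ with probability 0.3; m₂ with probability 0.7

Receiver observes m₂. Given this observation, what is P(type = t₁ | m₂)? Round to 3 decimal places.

0.435

P(m₂) = 0.375·0.9 + 0.625·0.7 = 0.775
P(t₁ | m₂) = (0.375·0.9) / 0.775 = 0.3375 / 0.775 = 0.435484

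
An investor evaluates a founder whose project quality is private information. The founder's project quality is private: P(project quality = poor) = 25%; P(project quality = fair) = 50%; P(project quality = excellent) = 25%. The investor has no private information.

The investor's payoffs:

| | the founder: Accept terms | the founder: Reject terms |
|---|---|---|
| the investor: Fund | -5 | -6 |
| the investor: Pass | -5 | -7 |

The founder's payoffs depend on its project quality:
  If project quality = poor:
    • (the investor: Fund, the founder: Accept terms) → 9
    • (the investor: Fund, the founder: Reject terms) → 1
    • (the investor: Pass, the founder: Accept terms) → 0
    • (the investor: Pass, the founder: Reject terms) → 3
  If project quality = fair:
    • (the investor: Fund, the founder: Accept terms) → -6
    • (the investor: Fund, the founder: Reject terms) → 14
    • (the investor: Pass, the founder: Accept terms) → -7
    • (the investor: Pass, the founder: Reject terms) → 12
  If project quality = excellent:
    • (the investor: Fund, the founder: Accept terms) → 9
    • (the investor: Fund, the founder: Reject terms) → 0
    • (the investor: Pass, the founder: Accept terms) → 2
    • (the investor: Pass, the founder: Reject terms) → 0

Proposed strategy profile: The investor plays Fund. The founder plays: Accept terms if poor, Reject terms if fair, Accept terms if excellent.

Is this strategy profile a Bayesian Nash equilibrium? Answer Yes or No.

Yes

A profile is a BNE iff every type of every player is best-responding given beliefs about the other side.
The investor plays Fund: E[Fund] = 0.25·(-5) + 0.5·(-6) + 0.25·(-5) = -5.5; E[Pass] = -6. Best-responding. ✓
The founder (project quality poor), facing Fund: Accept terms gives 9, Reject terms gives 1. Proposed Accept terms is best. ✓
The founder (project quality fair), facing Fund: Accept terms gives -6, Reject terms gives 14. Proposed Reject terms is best. ✓
The founder (project quality excellent), facing Fund: Accept terms gives 9, Reject terms gives 0. Proposed Accept terms is best. ✓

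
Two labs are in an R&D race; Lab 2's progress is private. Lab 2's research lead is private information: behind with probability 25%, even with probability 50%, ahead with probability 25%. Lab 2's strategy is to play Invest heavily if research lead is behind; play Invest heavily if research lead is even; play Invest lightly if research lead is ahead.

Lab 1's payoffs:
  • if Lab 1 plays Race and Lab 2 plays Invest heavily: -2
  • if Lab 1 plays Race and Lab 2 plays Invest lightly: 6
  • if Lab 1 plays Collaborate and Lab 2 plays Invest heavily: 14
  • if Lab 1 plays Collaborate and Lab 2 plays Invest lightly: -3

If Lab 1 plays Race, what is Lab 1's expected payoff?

0

Take the expectation over Lab 2's research lead, weighting each type's action by its prior probability.
E[Race] = 0.25·(-2) + 0.5·(-2) + 0.25·6 = (-0.5) + (-1) + 1.5 = 0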